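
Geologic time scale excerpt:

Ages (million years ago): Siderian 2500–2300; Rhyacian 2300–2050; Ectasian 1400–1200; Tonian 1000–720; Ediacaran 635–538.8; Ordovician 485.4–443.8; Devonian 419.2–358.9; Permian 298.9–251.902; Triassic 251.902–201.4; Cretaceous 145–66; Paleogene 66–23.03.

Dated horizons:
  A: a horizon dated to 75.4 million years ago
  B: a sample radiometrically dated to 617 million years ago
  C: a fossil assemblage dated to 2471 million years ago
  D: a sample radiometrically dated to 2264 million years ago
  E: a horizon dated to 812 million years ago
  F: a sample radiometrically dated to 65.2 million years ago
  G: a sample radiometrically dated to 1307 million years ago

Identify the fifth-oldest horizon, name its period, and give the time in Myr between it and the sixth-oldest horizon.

B, in the Ediacaran; 541.6 million years to A

Sorted oldest-first by Ma: C (2471), D (2264), G (1307), E (812), B (617), A (75.4), F (65.2).
The fifth oldest is B at 617 Ma, which lies in 635–538.8 Ma: the Ediacaran.
The sixth oldest is A at 75.4 Ma; separation = |617 − 75.4| = 541.6 Myr.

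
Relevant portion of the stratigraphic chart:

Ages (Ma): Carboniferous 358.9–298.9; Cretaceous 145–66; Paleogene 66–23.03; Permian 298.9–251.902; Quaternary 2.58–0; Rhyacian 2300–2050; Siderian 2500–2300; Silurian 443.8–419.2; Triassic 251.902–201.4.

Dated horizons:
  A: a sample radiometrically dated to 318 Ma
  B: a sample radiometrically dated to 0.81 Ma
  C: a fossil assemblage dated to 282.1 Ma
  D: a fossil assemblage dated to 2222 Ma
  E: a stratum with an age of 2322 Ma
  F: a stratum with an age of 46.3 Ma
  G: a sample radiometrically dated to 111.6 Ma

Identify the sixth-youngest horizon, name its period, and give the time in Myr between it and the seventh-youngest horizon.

D, in the Rhyacian; 100 million years to E

Smaller Ma means younger, so youngest first: B 0.81 < F 46.3 < G 111.6 < C 282.1 < A 318 < D 2222 < E 2322.
Counting 6 along gives D (2222 Ma); the excerpt puts that inside the Rhyacian, 2300–2050 Ma.
Next in line is E (2322 Ma), and 2322 − 2222 = 100 Myr.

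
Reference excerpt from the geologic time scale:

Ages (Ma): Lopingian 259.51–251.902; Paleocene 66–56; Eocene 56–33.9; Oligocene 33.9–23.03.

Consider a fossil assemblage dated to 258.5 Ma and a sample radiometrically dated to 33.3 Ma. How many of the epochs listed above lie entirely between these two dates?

2

The older date is 258.5 Ma and the younger is 33.3 Ma.
Epochs with start < 258.5 and end > 33.3 Ma: Paleocene (66–56), Eocene (56–33.9).
That is 2 complete epochs.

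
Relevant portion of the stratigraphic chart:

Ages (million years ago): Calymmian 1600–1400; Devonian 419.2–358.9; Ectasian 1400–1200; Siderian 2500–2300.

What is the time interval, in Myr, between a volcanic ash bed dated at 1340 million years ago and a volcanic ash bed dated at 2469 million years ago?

2469 − 1340 = 1129 million years.

1129 million years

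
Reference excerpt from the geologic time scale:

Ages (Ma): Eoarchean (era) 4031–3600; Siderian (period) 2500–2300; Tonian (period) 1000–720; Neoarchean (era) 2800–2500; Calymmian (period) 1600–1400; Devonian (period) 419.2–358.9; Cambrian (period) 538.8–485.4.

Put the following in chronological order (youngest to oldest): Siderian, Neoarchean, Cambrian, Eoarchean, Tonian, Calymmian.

Cambrian, then Tonian, then Calymmian, then Siderian, then Neoarchean, then Eoarchean

Sorting by start age (ascending Ma, since larger Ma = older): Cambrian start 538.8, Tonian start 1000, Calymmian start 1600, Siderian start 2500, Neoarchean start 2800, Eoarchean start 4031.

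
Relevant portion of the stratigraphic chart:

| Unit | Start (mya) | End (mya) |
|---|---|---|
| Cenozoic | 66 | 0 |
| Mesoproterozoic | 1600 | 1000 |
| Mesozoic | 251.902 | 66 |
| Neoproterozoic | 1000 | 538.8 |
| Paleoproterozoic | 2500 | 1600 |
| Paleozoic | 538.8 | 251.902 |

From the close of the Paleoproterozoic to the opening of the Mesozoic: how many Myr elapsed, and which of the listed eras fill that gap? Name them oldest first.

End of Paleoproterozoic = 1600 Ma; start of Mesozoic = 251.902 Ma.
Gap = 1600 − 251.902 = 1348.098 Myr.
Eras wholly inside 1600–251.902 Ma: Mesoproterozoic (1600–1000), Neoproterozoic (1000–538.8), Paleozoic (538.8–251.902).

1348.098 million years; Mesoproterozoic, Neoproterozoic, Paleozoic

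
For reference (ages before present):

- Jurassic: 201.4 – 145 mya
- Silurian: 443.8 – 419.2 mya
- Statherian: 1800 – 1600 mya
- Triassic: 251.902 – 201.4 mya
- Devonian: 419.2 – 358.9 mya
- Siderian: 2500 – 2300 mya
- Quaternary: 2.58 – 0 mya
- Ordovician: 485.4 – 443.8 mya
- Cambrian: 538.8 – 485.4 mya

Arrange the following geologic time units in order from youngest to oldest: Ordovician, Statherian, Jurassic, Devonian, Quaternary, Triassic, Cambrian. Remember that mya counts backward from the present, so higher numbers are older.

Quaternary → Jurassic → Triassic → Devonian → Ordovician → Cambrian → Statherian

The oldest of these is Statherian (starts 1800 Ma) and the youngest is Quaternary (ends 0 Ma).
In between, by decreasing start age: Cambrian (538.8), Ordovician (485.4), Devonian (419.2), Triassic (251.902), Jurassic (201.4).
Listing youngest first means reversing that sequence.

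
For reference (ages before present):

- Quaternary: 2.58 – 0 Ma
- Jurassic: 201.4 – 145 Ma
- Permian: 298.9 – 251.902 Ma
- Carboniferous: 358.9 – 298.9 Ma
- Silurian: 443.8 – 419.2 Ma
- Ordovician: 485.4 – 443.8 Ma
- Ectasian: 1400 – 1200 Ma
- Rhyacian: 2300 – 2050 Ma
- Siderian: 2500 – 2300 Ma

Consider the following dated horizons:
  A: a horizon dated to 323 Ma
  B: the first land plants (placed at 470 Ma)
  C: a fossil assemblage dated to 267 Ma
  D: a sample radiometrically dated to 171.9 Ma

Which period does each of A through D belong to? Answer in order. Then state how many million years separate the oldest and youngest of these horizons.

A — Carboniferous; B — Ordovician; C — Permian; D — Jurassic; span 298.1 million years

Match each age against the start–end ranges in the excerpt: A = 323 Ma → Carboniferous (358.9–298.9); B = 470 Ma → Ordovician (485.4–443.8); C = 267 Ma → Permian (298.9–251.902); D = 171.9 Ma → Jurassic (201.4–145).
The largest age is 470 Ma and the smallest is 171.9 Ma; their difference is 298.1 Myr.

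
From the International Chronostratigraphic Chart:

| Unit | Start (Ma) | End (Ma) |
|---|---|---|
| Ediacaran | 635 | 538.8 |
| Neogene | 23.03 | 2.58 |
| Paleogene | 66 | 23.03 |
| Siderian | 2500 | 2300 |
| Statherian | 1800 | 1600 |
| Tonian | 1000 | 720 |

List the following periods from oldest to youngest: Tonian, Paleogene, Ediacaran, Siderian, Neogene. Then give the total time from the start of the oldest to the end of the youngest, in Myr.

From the excerpt: Tonian 1000–720; Paleogene 66–23.03; Ediacaran 635–538.8; Siderian 2500–2300; Neogene 23.03–2.58 (Ma).
Larger Ma is earlier, so the oldest is Siderian and the youngest is Neogene; oldest to youngest: Siderian, Tonian, Ediacaran, Paleogene, Neogene.
Oldest start 2500 minus youngest end 2.58 gives 2497.42 Myr overall.

Siderian, Tonian, Ediacaran, Paleogene, Neogene; total span 2497.42 Myr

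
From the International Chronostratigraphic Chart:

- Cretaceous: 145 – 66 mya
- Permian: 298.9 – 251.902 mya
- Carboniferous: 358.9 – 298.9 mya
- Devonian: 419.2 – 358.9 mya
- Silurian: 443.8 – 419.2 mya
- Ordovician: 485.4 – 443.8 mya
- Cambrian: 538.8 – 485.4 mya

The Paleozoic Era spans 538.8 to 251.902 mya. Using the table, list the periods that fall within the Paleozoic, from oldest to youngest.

Cambrian, Ordovician, Silurian, Devonian, Carboniferous, Permian

Periods with both bounds inside 538.8–251.902 Ma: Cambrian (538.8–485.4), Ordovician (485.4–443.8), Silurian (443.8–419.2), Devonian (419.2–358.9), Carboniferous (358.9–298.9), Permian (298.9–251.902).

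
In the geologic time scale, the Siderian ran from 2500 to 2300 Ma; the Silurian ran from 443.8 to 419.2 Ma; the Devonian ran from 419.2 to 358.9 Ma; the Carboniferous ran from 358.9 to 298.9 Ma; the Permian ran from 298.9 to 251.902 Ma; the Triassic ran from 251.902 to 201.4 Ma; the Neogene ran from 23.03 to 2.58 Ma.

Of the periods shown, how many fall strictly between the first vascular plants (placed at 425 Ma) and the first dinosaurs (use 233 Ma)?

3

The older date is 425 Ma and the younger is 233 Ma.
Periods with start < 425 and end > 233 Ma: Devonian (419.2–358.9), Carboniferous (358.9–298.9), Permian (298.9–251.902).
That is 3 complete periods.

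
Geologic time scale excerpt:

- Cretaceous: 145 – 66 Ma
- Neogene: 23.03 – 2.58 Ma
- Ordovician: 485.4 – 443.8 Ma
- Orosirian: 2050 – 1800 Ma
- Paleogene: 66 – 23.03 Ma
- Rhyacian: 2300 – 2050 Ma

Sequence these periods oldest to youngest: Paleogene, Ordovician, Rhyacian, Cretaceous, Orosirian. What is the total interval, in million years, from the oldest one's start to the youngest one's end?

Rhyacian, Orosirian, Ordovician, Cretaceous, Paleogene; total span 2276.97 Myr

From the excerpt: Paleogene 66–23.03; Ordovician 485.4–443.8; Rhyacian 2300–2050; Cretaceous 145–66; Orosirian 2050–1800 (Ma).
Larger Ma is earlier, so the oldest is Rhyacian and the youngest is Paleogene; oldest to youngest: Rhyacian, Orosirian, Ordovician, Cretaceous, Paleogene.
Oldest start 2300 minus youngest end 23.03 gives 2276.97 Myr overall.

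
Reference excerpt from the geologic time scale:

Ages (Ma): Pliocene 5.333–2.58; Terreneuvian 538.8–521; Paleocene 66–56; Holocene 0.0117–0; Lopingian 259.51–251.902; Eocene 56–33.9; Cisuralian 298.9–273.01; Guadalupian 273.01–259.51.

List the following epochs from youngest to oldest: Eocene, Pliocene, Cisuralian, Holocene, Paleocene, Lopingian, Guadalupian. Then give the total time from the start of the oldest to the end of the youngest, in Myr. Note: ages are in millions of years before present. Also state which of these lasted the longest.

From the excerpt: Eocene 56–33.9; Pliocene 5.333–2.58; Cisuralian 298.9–273.01; Holocene 0.0117–0; Paleocene 66–56; Lopingian 259.51–251.902; Guadalupian 273.01–259.51 (Ma).
Larger Ma is earlier, so the oldest is Cisuralian and the youngest is Holocene; youngest to oldest: Holocene, Pliocene, Eocene, Paleocene, Lopingian, Guadalupian, Cisuralian.
Oldest start 298.9 minus youngest end 0 gives 298.9 Myr overall.
Individual lengths (start − end): Guadalupian 13.5; Paleocene 10; Lopingian 7.608; Cisuralian 25.89; Holocene 0.0117; Eocene 22.1; Pliocene 2.753. The largest is Cisuralian at 25.89 Myr.

Holocene, Pliocene, Eocene, Paleocene, Lopingian, Guadalupian, Cisuralian; total span 298.9 Myr; longest is Cisuralian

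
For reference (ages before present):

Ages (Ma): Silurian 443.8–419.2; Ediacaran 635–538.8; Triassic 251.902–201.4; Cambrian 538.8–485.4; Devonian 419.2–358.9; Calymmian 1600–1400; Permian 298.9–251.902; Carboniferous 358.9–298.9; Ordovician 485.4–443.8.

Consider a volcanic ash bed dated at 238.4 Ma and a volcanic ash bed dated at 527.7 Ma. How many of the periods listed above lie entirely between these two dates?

The older date is 527.7 Ma and the younger is 238.4 Ma.
Periods with start < 527.7 and end > 238.4 Ma: Ordovician (485.4–443.8), Silurian (443.8–419.2), Devonian (419.2–358.9), Carboniferous (358.9–298.9), Permian (298.9–251.902).
That is 5 complete periods.

5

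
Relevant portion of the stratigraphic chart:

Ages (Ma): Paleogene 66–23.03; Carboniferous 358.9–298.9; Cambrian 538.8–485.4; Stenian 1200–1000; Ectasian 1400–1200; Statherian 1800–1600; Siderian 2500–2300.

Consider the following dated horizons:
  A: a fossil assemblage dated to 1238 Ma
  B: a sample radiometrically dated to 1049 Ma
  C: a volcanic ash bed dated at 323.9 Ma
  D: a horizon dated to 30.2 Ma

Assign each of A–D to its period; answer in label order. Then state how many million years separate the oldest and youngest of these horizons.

A — Ectasian; B — Stenian; C — Carboniferous; D — Paleogene; span 1207.8 million years

A: 1238 Ma lies in 1400–1200 Ma, so Ectasian.
B: 1049 Ma lies in 1200–1000 Ma, so Stenian.
C: 323.9 Ma lies in 358.9–298.9 Ma, so Carboniferous.
D: 30.2 Ma lies in 66–23.03 Ma, so Paleogene.
Oldest = 1238 Ma, youngest = 30.2 Ma → span 1207.8 Myr.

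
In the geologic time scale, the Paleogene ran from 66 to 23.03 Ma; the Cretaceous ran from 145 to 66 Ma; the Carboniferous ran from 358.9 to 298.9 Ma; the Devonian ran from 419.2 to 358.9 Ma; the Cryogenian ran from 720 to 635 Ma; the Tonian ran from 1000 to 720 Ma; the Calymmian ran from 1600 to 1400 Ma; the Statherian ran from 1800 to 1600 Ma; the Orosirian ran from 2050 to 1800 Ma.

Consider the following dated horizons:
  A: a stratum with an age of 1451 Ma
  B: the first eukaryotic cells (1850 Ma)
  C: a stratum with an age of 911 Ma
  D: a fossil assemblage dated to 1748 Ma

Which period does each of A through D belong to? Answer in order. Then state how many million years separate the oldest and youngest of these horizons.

Match each age against the start–end ranges in the excerpt: A = 1451 Ma → Calymmian (1600–1400); B = 1850 Ma → Orosirian (2050–1800); C = 911 Ma → Tonian (1000–720); D = 1748 Ma → Statherian (1800–1600).
The largest age is 1850 Ma and the smallest is 911 Ma; their difference is 939 Myr.

A — Calymmian; B — Orosirian; C — Tonian; D — Statherian; span 939 million years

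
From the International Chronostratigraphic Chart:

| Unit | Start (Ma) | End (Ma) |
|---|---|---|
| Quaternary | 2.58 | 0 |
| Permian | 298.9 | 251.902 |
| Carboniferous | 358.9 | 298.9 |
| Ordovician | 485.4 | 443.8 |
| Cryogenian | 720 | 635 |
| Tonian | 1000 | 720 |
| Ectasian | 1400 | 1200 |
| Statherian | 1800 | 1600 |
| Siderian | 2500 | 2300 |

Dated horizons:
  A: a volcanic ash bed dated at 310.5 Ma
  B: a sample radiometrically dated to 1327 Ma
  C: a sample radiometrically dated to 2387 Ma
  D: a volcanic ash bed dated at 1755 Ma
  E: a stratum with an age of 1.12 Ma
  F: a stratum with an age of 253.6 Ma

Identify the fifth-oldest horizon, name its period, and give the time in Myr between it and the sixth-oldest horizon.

Larger Ma means older, so oldest first: C 2387 > D 1755 > B 1327 > A 310.5 > F 253.6 > E 1.12.
Counting 5 along gives F (253.6 Ma); the excerpt puts that inside the Permian, 298.9–251.902 Ma.
Next in line is E (1.12 Ma), and 253.6 − 1.12 = 252.48 Myr.

F, in the Permian; 252.48 million years to E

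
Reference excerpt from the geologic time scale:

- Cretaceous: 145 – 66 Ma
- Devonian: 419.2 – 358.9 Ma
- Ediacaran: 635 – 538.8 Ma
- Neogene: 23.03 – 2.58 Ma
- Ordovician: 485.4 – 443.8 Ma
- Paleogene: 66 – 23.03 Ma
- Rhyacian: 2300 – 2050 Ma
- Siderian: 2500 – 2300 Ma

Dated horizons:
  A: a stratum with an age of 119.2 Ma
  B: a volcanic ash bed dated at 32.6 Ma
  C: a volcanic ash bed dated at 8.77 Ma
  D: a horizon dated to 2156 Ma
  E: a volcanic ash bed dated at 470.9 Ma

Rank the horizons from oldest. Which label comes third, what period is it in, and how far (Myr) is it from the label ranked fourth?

A, in the Cretaceous; 86.6 million years to B

Sorted oldest-first by Ma: D (2156), E (470.9), A (119.2), B (32.6), C (8.77).
The third oldest is A at 119.2 Ma, which lies in 145–66 Ma: the Cretaceous.
The fourth oldest is B at 32.6 Ma; separation = |119.2 − 32.6| = 86.6 Myr.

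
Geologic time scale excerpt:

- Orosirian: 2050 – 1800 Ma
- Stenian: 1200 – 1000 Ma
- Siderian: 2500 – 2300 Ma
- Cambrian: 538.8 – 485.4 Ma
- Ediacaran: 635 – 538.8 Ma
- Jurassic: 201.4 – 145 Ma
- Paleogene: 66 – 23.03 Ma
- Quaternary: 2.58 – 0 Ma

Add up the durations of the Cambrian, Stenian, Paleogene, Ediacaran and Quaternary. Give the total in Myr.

Duration is start − end for each: (538.8 − 485.4) + (1200 − 1000) + (66 − 23.03) + (635 − 538.8) + (2.58 − 0).
That is 53.4 + 200 + 42.97 + 96.2 + 2.58, which totals 395.15 million years.

395.15 million years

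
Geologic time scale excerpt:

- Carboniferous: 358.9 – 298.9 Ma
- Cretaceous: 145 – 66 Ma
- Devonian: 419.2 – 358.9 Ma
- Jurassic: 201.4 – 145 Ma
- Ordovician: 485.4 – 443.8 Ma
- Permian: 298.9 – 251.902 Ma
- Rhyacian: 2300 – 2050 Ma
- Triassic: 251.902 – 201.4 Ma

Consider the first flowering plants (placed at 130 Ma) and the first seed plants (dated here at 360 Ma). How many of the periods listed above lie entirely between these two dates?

4

The older date is 360 Ma and the younger is 130 Ma.
Periods with start < 360 and end > 130 Ma: Carboniferous (358.9–298.9), Permian (298.9–251.902), Triassic (251.902–201.4), Jurassic (201.4–145).
That is 4 complete periods.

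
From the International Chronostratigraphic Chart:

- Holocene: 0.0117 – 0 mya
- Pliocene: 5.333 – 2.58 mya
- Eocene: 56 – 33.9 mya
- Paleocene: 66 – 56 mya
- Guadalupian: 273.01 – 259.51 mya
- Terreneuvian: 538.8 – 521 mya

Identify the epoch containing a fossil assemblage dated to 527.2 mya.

Terreneuvian

527.2 Ma lies between 538.8 and 521 Ma, so it falls in the Terreneuvian.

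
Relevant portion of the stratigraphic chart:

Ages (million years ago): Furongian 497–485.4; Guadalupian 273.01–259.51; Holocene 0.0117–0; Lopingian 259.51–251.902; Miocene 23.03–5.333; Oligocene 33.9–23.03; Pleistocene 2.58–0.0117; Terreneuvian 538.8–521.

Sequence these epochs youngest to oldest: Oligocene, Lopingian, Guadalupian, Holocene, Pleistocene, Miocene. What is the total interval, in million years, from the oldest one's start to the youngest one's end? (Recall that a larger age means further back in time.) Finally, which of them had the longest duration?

From the excerpt: Oligocene 33.9–23.03; Lopingian 259.51–251.902; Guadalupian 273.01–259.51; Holocene 0.0117–0; Pleistocene 2.58–0.0117; Miocene 23.03–5.333 (Ma).
Larger Ma is earlier, so the oldest is Guadalupian and the youngest is Holocene; youngest to oldest: Holocene, Pleistocene, Miocene, Oligocene, Lopingian, Guadalupian.
Oldest start 273.01 minus youngest end 0 gives 273.01 Myr overall.
Individual lengths (start − end): Pleistocene 2.5683; Oligocene 10.87; Holocene 0.0117; Lopingian 7.608; Miocene 17.697; Guadalupian 13.5. The largest is Miocene at 17.697 Myr.

Holocene → Pleistocene → Miocene → Oligocene → Lopingian → Guadalupian; total span 273.01 Myr; longest is Miocene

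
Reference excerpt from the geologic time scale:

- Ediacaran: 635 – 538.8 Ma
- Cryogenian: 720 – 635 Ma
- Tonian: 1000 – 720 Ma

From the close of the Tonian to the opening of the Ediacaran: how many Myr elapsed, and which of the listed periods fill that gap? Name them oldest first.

85 million years; Cryogenian

End of Tonian = 720 Ma; start of Ediacaran = 635 Ma.
Gap = 720 − 635 = 85 Myr.
Periods wholly inside 720–635 Ma: Cryogenian (720–635).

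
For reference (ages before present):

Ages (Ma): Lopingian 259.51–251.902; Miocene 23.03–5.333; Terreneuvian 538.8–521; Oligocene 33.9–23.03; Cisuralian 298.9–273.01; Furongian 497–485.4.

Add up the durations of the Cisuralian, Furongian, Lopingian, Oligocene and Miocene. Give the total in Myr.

73.665 million years

Duration is start − end for each: (298.9 − 273.01) + (497 − 485.4) + (259.51 − 251.902) + (33.9 − 23.03) + (23.03 − 5.333).
That is 25.89 + 11.6 + 7.608 + 10.87 + 17.697, which totals 73.665 million years.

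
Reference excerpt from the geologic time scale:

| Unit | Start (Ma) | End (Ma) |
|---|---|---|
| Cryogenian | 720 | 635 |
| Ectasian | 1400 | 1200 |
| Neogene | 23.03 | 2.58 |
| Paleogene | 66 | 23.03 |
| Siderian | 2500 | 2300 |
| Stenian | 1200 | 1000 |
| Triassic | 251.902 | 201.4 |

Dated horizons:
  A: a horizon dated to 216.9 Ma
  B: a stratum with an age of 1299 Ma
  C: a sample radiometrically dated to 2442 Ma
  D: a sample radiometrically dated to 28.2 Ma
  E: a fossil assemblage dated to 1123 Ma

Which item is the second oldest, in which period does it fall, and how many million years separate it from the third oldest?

B, in the Ectasian; 176 million years to E

Sorted oldest-first by Ma: C (2442), B (1299), E (1123), A (216.9), D (28.2).
The second oldest is B at 1299 Ma, which lies in 1400–1200 Ma: the Ectasian.
The third oldest is E at 1123 Ma; separation = |1299 − 1123| = 176 Myr.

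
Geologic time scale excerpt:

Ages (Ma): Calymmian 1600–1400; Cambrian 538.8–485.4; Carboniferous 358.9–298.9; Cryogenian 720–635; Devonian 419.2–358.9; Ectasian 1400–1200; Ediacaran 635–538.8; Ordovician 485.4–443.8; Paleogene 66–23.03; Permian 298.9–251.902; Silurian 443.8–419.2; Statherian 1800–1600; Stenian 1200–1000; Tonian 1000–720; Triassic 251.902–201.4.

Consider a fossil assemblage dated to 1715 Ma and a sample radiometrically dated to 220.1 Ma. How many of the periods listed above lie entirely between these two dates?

12

1715 Ma sits inside the Statherian (1800–1600) and 220.1 Ma inside the Triassic (251.902–201.4); neither of those is wholly between the two dates.
The listed periods lying completely between them are Calymmian, Ectasian, Stenian, Tonian, Cryogenian, Ediacaran, Cambrian, Ordovician, Silurian, Devonian, Carboniferous, Permian — 12 in all.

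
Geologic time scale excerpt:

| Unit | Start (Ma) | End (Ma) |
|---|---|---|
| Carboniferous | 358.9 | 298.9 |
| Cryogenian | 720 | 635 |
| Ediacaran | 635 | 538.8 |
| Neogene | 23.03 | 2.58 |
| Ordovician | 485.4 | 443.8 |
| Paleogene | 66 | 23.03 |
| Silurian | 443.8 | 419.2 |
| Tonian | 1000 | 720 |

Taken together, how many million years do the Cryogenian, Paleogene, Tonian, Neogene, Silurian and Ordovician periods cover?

Duration is start − end for each: (720 − 635) + (66 − 23.03) + (1000 − 720) + (23.03 − 2.58) + (443.8 − 419.2) + (485.4 − 443.8).
That is 85 + 42.97 + 280 + 20.45 + 24.6 + 41.6, which totals 494.62 million years.

494.62 million years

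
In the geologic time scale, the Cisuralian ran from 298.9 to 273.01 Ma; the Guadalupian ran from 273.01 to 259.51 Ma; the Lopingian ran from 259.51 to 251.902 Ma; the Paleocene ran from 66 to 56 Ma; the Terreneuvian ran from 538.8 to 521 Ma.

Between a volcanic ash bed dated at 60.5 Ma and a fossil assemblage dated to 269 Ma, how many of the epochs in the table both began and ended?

The older date is 269 Ma and the younger is 60.5 Ma.
Epochs with start < 269 and end > 60.5 Ma: Lopingian (259.51–251.902).
That is 1 complete epoch.

1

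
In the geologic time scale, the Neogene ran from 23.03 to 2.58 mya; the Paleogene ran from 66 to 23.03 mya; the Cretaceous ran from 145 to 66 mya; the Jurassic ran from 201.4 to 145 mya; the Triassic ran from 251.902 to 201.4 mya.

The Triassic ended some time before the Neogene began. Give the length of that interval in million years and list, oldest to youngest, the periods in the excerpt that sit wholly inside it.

178.37 million years; Jurassic, Cretaceous, Paleogene

End of Triassic = 201.4 Ma; start of Neogene = 23.03 Ma.
Gap = 201.4 − 23.03 = 178.37 Myr.
Periods wholly inside 201.4–23.03 Ma: Jurassic (201.4–145), Cretaceous (145–66), Paleogene (66–23.03).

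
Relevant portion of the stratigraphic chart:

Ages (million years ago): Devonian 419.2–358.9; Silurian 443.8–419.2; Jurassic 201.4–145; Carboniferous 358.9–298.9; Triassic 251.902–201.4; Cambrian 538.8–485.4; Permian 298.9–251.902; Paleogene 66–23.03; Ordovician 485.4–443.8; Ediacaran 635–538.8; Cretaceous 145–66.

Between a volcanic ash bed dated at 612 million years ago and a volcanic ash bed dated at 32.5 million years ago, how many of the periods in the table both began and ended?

9

The older date is 612 Ma and the younger is 32.5 Ma.
Periods with start < 612 and end > 32.5 Ma: Cambrian (538.8–485.4), Ordovician (485.4–443.8), Silurian (443.8–419.2), Devonian (419.2–358.9), Carboniferous (358.9–298.9), Permian (298.9–251.902), Triassic (251.902–201.4), Jurassic (201.4–145), Cretaceous (145–66).
That is 9 complete periods.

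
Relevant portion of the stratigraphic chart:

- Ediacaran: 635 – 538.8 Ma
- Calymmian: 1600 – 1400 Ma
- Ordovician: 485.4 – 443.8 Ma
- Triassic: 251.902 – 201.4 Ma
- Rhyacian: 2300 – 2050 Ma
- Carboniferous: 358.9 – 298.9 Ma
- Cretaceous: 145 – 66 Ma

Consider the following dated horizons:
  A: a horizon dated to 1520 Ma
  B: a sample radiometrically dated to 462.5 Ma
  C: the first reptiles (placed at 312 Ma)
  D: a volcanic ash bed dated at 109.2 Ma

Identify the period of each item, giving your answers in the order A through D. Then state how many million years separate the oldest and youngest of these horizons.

Match each age against the start–end ranges in the excerpt: A = 1520 Ma → Calymmian (1600–1400); B = 462.5 Ma → Ordovician (485.4–443.8); C = 312 Ma → Carboniferous (358.9–298.9); D = 109.2 Ma → Cretaceous (145–66).
The largest age is 1520 Ma and the smallest is 109.2 Ma; their difference is 1410.8 Myr.

A — Calymmian; B — Ordovician; C — Carboniferous; D — Cretaceous; span 1410.8 million years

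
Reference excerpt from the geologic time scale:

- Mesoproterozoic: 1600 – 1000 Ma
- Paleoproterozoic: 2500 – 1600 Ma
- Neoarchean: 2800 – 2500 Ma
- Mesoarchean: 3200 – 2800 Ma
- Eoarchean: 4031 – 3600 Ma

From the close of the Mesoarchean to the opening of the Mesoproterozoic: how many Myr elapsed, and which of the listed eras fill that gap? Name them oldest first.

1200 million years; Neoarchean, Paleoproterozoic

The Mesoarchean closes at 2800 Ma and the Mesoproterozoic opens at 1600 Ma, so the interval is 2800 − 1600 = 1200 Myr.
An era fits inside if it starts at or after 2800 Ma and ends at or before 1600 Ma; oldest first that gives Neoarchean, Paleoproterozoic.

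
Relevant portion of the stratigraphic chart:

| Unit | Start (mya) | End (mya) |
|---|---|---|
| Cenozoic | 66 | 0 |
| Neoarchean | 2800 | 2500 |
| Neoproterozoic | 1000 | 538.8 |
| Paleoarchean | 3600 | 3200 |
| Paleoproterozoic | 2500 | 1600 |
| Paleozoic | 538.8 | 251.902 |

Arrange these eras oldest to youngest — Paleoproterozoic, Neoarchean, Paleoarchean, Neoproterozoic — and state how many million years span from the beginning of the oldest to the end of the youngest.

Paleoarchean → Neoarchean → Paleoproterozoic → Neoproterozoic; total span 3061.2 Myr

Start ages (Ma): Paleoarchean 3600, Neoarchean 2800, Paleoproterozoic 2500, Neoproterozoic 1000.
Ordered oldest to youngest: Paleoarchean, Neoarchean, Paleoproterozoic, Neoproterozoic.
Span = 3600 − 538.8 = 3061.2 Myr.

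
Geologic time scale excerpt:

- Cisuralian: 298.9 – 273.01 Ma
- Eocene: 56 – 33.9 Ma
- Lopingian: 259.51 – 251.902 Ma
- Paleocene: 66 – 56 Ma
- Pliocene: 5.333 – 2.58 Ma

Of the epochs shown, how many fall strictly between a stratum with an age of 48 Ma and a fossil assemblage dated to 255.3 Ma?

1

The older date is 255.3 Ma and the younger is 48 Ma.
Epochs with start < 255.3 and end > 48 Ma: Paleocene (66–56).
That is 1 complete epoch.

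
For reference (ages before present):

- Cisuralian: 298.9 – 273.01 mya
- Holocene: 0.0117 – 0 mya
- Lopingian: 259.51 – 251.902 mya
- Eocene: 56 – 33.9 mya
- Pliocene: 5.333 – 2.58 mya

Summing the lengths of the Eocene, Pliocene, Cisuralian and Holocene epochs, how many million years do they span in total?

50.7547 million years

Each duration: Eocene = 22.1; Pliocene = 2.753; Cisuralian = 25.89; Holocene = 0.0117.
Sum: 22.1 + 2.753 + 25.89 + 0.0117 = 50.7547 Myr.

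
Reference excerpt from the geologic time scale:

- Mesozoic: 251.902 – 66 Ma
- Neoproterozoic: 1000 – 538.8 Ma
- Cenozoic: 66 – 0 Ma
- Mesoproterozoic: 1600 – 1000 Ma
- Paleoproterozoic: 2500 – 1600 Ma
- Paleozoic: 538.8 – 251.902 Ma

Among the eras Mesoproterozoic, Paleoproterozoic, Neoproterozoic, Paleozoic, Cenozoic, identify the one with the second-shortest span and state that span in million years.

Start − end for each: Mesoproterozoic 1600 − 1000 = 600; Paleoproterozoic 2500 − 1600 = 900; Neoproterozoic 1000 − 538.8 = 461.2; Paleozoic 538.8 − 251.902 = 286.898; Cenozoic 66 − 0 = 66.
Ranking these from shortest: Cenozoic < Paleozoic < Neoproterozoic < Mesoproterozoic < Paleoproterozoic.
Position 2 in that ranking is Paleozoic, which lasted 286.898 Myr.

Paleozoic, 286.898 million years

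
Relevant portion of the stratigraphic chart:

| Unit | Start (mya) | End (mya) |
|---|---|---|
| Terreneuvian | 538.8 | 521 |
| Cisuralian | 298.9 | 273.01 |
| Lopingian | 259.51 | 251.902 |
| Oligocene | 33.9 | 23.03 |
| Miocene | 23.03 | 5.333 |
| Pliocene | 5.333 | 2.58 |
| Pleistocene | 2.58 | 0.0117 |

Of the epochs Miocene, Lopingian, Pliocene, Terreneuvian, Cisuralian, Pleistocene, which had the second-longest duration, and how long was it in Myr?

Start − end for each: Miocene 23.03 − 5.333 = 17.697; Lopingian 259.51 − 251.902 = 7.608; Pliocene 5.333 − 2.58 = 2.753; Terreneuvian 538.8 − 521 = 17.8; Cisuralian 298.9 − 273.01 = 25.89; Pleistocene 2.58 − 0.0117 = 2.5683.
Ranking these from longest: Cisuralian > Terreneuvian > Miocene > Lopingian > Pliocene > Pleistocene.
Position 2 in that ranking is Terreneuvian, which lasted 17.8 Myr.

Terreneuvian, 17.8 million years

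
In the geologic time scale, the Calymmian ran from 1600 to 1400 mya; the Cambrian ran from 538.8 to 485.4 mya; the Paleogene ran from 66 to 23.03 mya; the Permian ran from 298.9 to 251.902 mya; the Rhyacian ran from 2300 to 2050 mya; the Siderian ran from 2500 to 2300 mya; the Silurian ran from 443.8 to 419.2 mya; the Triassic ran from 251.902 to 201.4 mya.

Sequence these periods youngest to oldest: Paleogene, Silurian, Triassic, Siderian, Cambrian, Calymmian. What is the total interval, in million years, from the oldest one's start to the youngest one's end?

Paleogene → Triassic → Silurian → Cambrian → Calymmian → Siderian; total span 2476.97 Myr

From the excerpt: Paleogene 66–23.03; Silurian 443.8–419.2; Triassic 251.902–201.4; Siderian 2500–2300; Cambrian 538.8–485.4; Calymmian 1600–1400 (Ma).
Larger Ma is earlier, so the oldest is Siderian and the youngest is Paleogene; youngest to oldest: Paleogene, Triassic, Silurian, Cambrian, Calymmian, Siderian.
Oldest start 2500 minus youngest end 23.03 gives 2476.97 Myr overall.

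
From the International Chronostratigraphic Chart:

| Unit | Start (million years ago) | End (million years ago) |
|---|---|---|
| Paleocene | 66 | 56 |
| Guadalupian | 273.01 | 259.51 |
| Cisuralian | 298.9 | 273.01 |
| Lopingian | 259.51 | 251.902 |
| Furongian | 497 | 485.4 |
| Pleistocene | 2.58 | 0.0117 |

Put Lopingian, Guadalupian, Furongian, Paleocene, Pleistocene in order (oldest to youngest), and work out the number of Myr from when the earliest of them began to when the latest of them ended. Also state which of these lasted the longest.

Furongian → Guadalupian → Lopingian → Paleocene → Pleistocene; total span 496.9883 Myr; longest is Guadalupian

Start ages (Ma): Furongian 497, Guadalupian 273.01, Lopingian 259.51, Paleocene 66, Pleistocene 2.58.
Ordered oldest to youngest: Furongian, Guadalupian, Lopingian, Paleocene, Pleistocene.
Span = 497 − 0.0117 = 496.9883 Myr.
Durations: Paleocene 10, Lopingian 7.608, Guadalupian 13.5, Furongian 11.6, Pleistocene 2.5683 → longest is Guadalupian (13.5 Myr).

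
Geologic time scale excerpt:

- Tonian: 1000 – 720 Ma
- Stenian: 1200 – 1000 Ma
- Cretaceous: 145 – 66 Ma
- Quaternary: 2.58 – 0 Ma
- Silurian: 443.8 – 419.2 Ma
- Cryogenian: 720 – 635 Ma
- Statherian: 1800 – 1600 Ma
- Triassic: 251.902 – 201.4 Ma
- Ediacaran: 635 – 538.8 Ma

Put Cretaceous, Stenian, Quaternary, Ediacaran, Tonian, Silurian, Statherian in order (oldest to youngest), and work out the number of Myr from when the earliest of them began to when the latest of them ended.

Statherian, Stenian, Tonian, Ediacaran, Silurian, Cretaceous, Quaternary; total span 1800 Myr

Start ages (Ma): Statherian 1800, Stenian 1200, Tonian 1000, Ediacaran 635, Silurian 443.8, Cretaceous 145, Quaternary 2.58.
Ordered oldest to youngest: Statherian, Stenian, Tonian, Ediacaran, Silurian, Cretaceous, Quaternary.
Span = 1800 − 0 = 1800 Myr.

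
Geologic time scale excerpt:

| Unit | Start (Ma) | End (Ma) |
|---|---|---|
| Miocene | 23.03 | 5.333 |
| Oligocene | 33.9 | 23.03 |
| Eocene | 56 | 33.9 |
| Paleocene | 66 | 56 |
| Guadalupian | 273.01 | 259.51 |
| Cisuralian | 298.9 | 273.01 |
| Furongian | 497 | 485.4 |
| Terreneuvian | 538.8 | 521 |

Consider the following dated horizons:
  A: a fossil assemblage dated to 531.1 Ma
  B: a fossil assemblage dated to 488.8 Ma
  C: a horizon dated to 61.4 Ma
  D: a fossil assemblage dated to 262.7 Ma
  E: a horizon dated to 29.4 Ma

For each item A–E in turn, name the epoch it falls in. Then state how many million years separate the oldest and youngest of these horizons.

A — Terreneuvian; B — Furongian; C — Paleocene; D — Guadalupian; E — Oligocene; span 501.7 million years

Match each age against the start–end ranges in the excerpt: A = 531.1 Ma → Terreneuvian (538.8–521); B = 488.8 Ma → Furongian (497–485.4); C = 61.4 Ma → Paleocene (66–56); D = 262.7 Ma → Guadalupian (273.01–259.51); E = 29.4 Ma → Oligocene (33.9–23.03).
The largest age is 531.1 Ma and the smallest is 29.4 Ma; their difference is 501.7 Myr.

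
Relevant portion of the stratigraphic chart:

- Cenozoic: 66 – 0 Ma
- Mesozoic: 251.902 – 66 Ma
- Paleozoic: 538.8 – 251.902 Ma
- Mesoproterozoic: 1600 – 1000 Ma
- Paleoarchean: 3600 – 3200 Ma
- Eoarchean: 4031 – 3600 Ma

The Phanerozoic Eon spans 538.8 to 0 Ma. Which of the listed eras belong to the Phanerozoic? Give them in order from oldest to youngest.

Paleozoic, Mesozoic, Cenozoic

Eras with both bounds inside 538.8–0 Ma: Paleozoic (538.8–251.902), Mesozoic (251.902–66), Cenozoic (66–0).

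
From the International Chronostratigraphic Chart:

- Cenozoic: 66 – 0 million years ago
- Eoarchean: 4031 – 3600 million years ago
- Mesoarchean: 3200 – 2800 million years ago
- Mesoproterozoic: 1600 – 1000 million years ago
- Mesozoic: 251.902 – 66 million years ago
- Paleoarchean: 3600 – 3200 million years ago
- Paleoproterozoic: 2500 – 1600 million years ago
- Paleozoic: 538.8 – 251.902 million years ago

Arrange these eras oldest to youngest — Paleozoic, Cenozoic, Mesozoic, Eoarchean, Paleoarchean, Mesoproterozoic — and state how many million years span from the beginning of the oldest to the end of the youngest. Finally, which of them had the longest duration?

From the excerpt: Paleozoic 538.8–251.902; Cenozoic 66–0; Mesozoic 251.902–66; Eoarchean 4031–3600; Paleoarchean 3600–3200; Mesoproterozoic 1600–1000 (Ma).
Larger Ma is earlier, so the oldest is Eoarchean and the youngest is Cenozoic; oldest to youngest: Eoarchean, Paleoarchean, Mesoproterozoic, Paleozoic, Mesozoic, Cenozoic.
Oldest start 4031 minus youngest end 0 gives 4031 Myr overall.
Individual lengths (start − end): Eoarchean 431; Mesoproterozoic 600; Paleoarchean 400; Mesozoic 185.902; Paleozoic 286.898; Cenozoic 66. The largest is Mesoproterozoic at 600 Myr.

Eoarchean, Paleoarchean, Mesoproterozoic, Paleozoic, Mesozoic, Cenozoic; total span 4031 Myr; longest is Mesoproterozoic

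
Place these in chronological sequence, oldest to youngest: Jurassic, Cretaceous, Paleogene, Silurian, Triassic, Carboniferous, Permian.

Silurian, Carboniferous, Permian, Triassic, Jurassic, Cretaceous, Paleogene

Era membership (oldest first within each) — Paleozoic: Silurian, Carboniferous, Permian; Mesozoic: Triassic, Jurassic, Cretaceous; Cenozoic: Paleogene. Paleozoic precedes Mesozoic, which precedes Cenozoic. Concatenating the groups in that era order gives oldest to youngest directly.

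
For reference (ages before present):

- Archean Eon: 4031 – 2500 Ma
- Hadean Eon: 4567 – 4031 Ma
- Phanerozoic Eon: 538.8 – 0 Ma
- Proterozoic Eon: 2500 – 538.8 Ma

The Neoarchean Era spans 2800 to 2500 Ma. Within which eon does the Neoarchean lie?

The Neoarchean (2800–2500 Ma) lies entirely within 4031–2500 Ma, the Archean Eon.

Archean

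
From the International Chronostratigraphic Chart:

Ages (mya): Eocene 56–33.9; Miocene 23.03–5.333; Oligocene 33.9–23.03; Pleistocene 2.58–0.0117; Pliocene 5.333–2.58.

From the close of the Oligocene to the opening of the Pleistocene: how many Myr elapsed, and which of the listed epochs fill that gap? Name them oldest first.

20.45 million years; Miocene, Pliocene

The Oligocene closes at 23.03 Ma and the Pleistocene opens at 2.58 Ma, so the interval is 23.03 − 2.58 = 20.45 Myr.
An epoch fits inside if it starts at or after 23.03 Ma and ends at or before 2.58 Ma; oldest first that gives Miocene, Pliocene.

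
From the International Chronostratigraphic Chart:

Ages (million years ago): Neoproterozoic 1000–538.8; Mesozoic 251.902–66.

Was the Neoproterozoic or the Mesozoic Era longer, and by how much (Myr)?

Neoproterozoic: 1000 − 538.8 = 461.2 Myr.
Mesozoic: 251.902 − 66 = 185.902 Myr.
Difference: 461.2 − 185.902 = 275.298 Myr, so the Neoproterozoic was longer.

Neoproterozoic, by 275.298 million years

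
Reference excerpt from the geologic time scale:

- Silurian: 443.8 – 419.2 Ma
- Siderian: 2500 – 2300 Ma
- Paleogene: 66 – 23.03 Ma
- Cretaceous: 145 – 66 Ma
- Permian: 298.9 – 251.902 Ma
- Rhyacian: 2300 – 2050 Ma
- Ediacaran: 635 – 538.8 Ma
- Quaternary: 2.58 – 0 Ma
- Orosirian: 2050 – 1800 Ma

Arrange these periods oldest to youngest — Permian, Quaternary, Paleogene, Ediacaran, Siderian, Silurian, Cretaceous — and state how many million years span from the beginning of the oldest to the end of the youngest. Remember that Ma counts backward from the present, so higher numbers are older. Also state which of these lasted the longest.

Start ages (Ma): Siderian 2500, Ediacaran 635, Silurian 443.8, Permian 298.9, Cretaceous 145, Paleogene 66, Quaternary 2.58.
Ordered oldest to youngest: Siderian, Ediacaran, Silurian, Permian, Cretaceous, Paleogene, Quaternary.
Span = 2500 − 0 = 2500 Myr.
Durations: Ediacaran 96.2, Quaternary 2.58, Cretaceous 79, Siderian 200, Paleogene 42.97, Permian 46.998, Silurian 24.6 → longest is Siderian (200 Myr).

Siderian, Ediacaran, Silurian, Permian, Cretaceous, Paleogene, Quaternary; total span 2500 Myr; longest is Siderian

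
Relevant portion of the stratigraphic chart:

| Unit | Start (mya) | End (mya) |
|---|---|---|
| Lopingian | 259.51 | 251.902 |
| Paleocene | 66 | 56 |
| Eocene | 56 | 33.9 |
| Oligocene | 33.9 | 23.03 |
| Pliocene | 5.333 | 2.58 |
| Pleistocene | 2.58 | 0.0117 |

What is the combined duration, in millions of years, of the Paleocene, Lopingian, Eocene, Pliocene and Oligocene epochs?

Each duration: Paleocene = 10; Lopingian = 7.608; Eocene = 22.1; Pliocene = 2.753; Oligocene = 10.87.
Sum: 10 + 7.608 + 22.1 + 2.753 + 10.87 = 53.331 Myr.

53.331 million years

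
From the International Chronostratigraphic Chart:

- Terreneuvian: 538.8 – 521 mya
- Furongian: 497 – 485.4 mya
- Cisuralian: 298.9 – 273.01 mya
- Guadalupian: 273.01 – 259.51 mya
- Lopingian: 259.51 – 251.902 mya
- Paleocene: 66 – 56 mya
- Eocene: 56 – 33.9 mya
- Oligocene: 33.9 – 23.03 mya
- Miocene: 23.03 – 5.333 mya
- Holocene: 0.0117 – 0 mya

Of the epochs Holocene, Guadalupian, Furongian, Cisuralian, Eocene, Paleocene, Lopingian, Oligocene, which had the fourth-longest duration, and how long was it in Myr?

Furongian, 11.6 million years

Durations: Holocene 0.0117; Guadalupian 13.5; Furongian 11.6; Cisuralian 25.89; Eocene 22.1; Paleocene 10; Lopingian 7.608; Oligocene 10.87 Myr.
Sorted longest-first: Cisuralian (25.89), Eocene (22.1), Guadalupian (13.5), Furongian (11.6), Oligocene (10.87), Paleocene (10), Lopingian (7.608), Holocene (0.0117).
The fourth longest is Furongian at 11.6 Myr.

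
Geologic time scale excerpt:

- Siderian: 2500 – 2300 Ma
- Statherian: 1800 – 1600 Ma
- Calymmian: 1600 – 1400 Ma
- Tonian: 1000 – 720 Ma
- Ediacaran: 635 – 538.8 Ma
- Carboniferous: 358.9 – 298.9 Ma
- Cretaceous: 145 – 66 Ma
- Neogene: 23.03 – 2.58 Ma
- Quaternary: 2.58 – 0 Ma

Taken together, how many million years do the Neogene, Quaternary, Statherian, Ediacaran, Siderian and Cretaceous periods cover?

598.23 million years

Duration is start − end for each: (23.03 − 2.58) + (2.58 − 0) + (1800 − 1600) + (635 − 538.8) + (2500 − 2300) + (145 − 66).
That is 20.45 + 2.58 + 200 + 96.2 + 200 + 79, which totals 598.23 million years.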